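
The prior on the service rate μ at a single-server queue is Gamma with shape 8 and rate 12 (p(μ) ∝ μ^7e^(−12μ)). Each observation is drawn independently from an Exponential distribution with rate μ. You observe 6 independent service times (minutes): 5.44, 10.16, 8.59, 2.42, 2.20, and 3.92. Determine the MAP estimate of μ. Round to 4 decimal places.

μ̂_MAP = 0.2906

The Exponential(rate=μ) likelihood is ∝ μ^n e^(−μΣtᵢ). Here n = 6 and Σtᵢ = 5.44 + 10.16 + 8.59 + 2.42 + 2.20 + 3.92 = 32.73.
Posterior ∝ μ^7e^(−12μ) · μ^6e^(−32.73μ) = μ^13e^(−44.73μ), i.e. Gamma(14, 44.73).
Mode = (a−1)/b = 13/44.73 ≈ 0.2906.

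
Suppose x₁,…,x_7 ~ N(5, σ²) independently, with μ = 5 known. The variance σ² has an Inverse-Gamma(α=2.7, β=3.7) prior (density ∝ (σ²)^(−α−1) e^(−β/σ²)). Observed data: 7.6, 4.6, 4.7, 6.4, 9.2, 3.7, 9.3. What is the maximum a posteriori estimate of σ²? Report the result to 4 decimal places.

Sum of squared deviations about the known mean: SS = (7.6−5)² + (4.6−5)² + (4.7−5)² + (6.4−5)² + (9.2−5)² + (3.7−5)² + (9.3−5)² = 46.79.
The Normal likelihood contributes (σ²)^(−n/2) exp(−SS/(2σ²)), so the posterior is Inverse-Gamma(α + n/2, β + SS/2) = Inverse-Gamma(6.2, 27.095).
The mode of Inverse-Gamma(a, b) is b/(a+1) = 27.095/7.2 ≈ 3.7632.

σ̂²_MAP = 3.7632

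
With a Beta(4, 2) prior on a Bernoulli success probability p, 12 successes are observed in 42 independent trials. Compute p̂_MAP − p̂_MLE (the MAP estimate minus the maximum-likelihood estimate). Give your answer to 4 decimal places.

Posterior is Beta(16, 32); MAP = (16−1)/(48−2) = 15/46 ≈ 0.32609.
MLE ignores the prior: p̂_MLE = k/n = 12/42 ≈ 0.28571.
Difference = 15/46 − 12/42 = 13/322 ≈ 0.0404.

MAP − MLE = 0.0404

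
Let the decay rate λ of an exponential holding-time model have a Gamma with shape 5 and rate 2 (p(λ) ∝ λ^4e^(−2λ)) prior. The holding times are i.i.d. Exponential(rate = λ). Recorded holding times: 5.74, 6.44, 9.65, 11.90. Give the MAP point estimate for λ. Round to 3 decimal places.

The Exponential(rate=λ) likelihood is ∝ λ^n e^(−λΣtᵢ). Here n = 4 and Σtᵢ = 5.74 + 6.44 + 9.65 + 11.90 = 33.73.
Posterior ∝ λ^4e^(−2λ) · λ^4e^(−33.73λ) = λ^8e^(−35.73λ), i.e. Gamma(9, 35.73).
Mode = (a−1)/b = 8/35.73 ≈ 0.224.

λ̂_MAP = 0.224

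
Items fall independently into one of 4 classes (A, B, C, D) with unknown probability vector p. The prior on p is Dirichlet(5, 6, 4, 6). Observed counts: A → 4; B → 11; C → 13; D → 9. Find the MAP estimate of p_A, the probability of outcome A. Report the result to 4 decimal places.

MAP estimate of p_A = 0.1481

The posterior is Dirichlet(αᵢ + nᵢ) = Dirichlet(9, 17, 17, 15).
For a Dirichlet(a₁,…,a_K) with all aᵢ > 1, the mode has j-th component (aⱼ − 1)/(Σaᵢ − K).
Here Σaᵢ = 58 and K = 4, so p_A = (9 − 1)/(58 − 4) = 8/54 ≈ 0.1481.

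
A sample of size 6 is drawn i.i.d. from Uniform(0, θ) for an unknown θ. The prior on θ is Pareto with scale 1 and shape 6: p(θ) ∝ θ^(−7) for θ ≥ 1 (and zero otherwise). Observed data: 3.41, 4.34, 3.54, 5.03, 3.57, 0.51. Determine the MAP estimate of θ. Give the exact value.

The Uniform(0, θ) likelihood is θ^(−n) for θ ≥ max(xᵢ), zero otherwise. Here max(xᵢ) = 5.03.
Posterior ∝ θ^(−7) · θ^(−6) = θ^(−13) on θ ≥ max(1, 5.03) = 5.03.
This density is strictly decreasing in θ, so the posterior mode lies at the lower boundary of the support.

θ̂_MAP = 5.03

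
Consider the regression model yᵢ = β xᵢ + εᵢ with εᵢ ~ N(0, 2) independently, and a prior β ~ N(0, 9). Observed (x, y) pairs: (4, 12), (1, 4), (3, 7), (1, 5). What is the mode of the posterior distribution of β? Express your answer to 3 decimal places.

β̂_MAP = 2.865

log p(β | y) = −Σ(yᵢ − βxᵢ)²/(2·2) − β²/(2·9) + const.
Setting the derivative to zero: Σxᵢ(yᵢ − βxᵢ)/2 − β/9 = 0, so β = Σxᵢyᵢ / (Σxᵢ² + σ²/τ²).
Σxᵢyᵢ = 4·12 + 1·4 + 3·7 + 1·5 = 78; Σxᵢ² = 27; σ²/τ² = 2/9.
β̂_MAP = 78 / (27 + 2/9) = 78/(245/9) = 702/245 ≈ 2.865.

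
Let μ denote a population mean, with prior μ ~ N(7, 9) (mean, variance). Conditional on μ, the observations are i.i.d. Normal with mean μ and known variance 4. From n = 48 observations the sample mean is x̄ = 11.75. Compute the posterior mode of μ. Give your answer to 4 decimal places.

μ̂_MAP = 11.7064

n = 48, x̄ = 11.75.
For a Normal prior and Normal likelihood with known variance, the posterior is Normal; its mode equals its mean, the precision-weighted average.
Prior precision 1/σ₀² = 1/9; data precision n/σ² = 48/4 = 12.
μ̂ = ((1/9)·7 + 12·11.75) / (1/9 + 12) = (1276/9)/(109/9) = 1276/109 ≈ 11.7064.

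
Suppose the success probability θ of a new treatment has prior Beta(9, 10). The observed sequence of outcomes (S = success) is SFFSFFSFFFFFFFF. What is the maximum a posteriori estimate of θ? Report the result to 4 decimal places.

Prior: Beta(9, 10).
Data: 3 successes in 15 trials (from the sequence). The binomial likelihood contributes θ^3(1−θ)^12, so the posterior is Beta(9+3, 10+12) = Beta(12, 22).
For Beta(a, b) with a, b > 1 the mode is (a−1)/(a+b−2) = 11/32 ≈ 0.3438.

θ̂_MAP = 0.3438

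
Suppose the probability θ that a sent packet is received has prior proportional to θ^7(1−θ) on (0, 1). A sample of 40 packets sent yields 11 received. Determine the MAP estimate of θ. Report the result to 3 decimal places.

The prior density ∝ θ^7(1−θ)^1 is the kernel of Beta(8, 2).
Data: 11 successes in 40 trials. The binomial likelihood contributes θ^11(1−θ)^29, so the posterior is Beta(8+11, 2+29) = Beta(19, 31).
For Beta(a, b) with a, b > 1 the mode is (a−1)/(a+b−2) = 18/48 ≈ 0.375.

θ̂_MAP = 0.375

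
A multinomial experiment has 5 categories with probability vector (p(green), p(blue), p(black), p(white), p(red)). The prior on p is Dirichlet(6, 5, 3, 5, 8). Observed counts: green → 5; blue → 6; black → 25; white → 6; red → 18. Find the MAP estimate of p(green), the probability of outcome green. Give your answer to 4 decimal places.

The posterior is Dirichlet(αᵢ + nᵢ) = Dirichlet(11, 11, 28, 11, 26).
For a Dirichlet(a₁,…,a_K) with all aᵢ > 1, the mode has j-th component (aⱼ − 1)/(Σaᵢ − K).
Here Σaᵢ = 87 and K = 5, so p(green) = (11 − 1)/(87 − 5) = 10/82 ≈ 0.1220.

MAP estimate of p(green) = 0.1220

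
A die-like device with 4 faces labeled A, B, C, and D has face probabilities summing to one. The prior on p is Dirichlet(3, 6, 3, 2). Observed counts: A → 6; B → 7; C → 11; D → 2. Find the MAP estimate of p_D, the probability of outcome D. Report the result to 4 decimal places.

The posterior is Dirichlet(αᵢ + nᵢ) = Dirichlet(9, 13, 14, 4).
For a Dirichlet(a₁,…,a_K) with all aᵢ > 1, the mode has j-th component (aⱼ − 1)/(Σaᵢ − K).
Here Σaᵢ = 40 and K = 4, so p_D = (4 − 1)/(40 − 4) = 3/36 ≈ 0.0833.

MAP estimate of p_D = 0.0833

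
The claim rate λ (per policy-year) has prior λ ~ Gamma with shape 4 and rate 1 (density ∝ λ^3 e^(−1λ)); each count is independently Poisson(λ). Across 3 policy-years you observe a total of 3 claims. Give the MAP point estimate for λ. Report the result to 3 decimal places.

Σxᵢ = 3, n = 3.
Posterior ∝ λ^3e^(−1λ) · λ^3e^(−3λ) = λ^6e^(−4λ), i.e. Gamma(shape=7, rate=4).
The mode of a Gamma(a, b) with a ≥ 1 (shape–rate) is (a−1)/b = 6/4 ≈ 1.500.

λ̂_MAP = 1.500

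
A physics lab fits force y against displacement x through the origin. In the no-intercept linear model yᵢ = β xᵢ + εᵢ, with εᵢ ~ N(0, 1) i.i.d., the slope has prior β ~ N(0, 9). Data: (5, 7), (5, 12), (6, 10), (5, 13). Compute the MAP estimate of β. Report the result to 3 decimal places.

β̂_MAP = 1.980

log p(β | y) = −Σ(yᵢ − βxᵢ)²/(2·1) − β²/(2·9) + const.
Setting the derivative to zero: Σxᵢ(yᵢ − βxᵢ)/1 − β/9 = 0, so β = Σxᵢyᵢ / (Σxᵢ² + σ²/τ²).
Σxᵢyᵢ = 5·7 + 5·12 + 6·10 + 5·13 = 220; Σxᵢ² = 111; σ²/τ² = 1/9.
β̂_MAP = 220 / (111 + 1/9) = 220/(1000/9) = 99/50 ≈ 1.980.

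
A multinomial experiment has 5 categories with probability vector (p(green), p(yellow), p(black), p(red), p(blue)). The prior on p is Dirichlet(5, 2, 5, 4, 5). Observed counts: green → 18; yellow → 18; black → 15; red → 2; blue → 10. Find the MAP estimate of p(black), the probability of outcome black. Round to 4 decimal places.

The posterior is Dirichlet(αᵢ + nᵢ) = Dirichlet(23, 20, 20, 6, 15).
For a Dirichlet(a₁,…,a_K) with all aᵢ > 1, the mode has j-th component (aⱼ − 1)/(Σaᵢ − K).
Here Σaᵢ = 84 and K = 5, so p(black) = (20 − 1)/(84 − 5) = 19/79 ≈ 0.2405.

MAP estimate of p(black) = 0.2405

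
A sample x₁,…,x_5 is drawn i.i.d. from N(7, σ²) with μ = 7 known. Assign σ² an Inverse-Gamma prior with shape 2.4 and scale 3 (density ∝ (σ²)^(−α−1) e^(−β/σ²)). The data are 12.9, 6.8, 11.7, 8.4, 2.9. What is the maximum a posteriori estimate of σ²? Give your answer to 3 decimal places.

Sum of squared deviations about the known mean: SS = (12.9−7)² + (6.8−7)² + (11.7−7)² + (8.4−7)² + (2.9−7)² = 75.71.
The Normal likelihood contributes (σ²)^(−n/2) exp(−SS/(2σ²)), so the posterior is Inverse-Gamma(α + n/2, β + SS/2) = Inverse-Gamma(4.9, 40.855).
The mode of Inverse-Gamma(a, b) is b/(a+1) = 40.855/5.9 ≈ 6.925.

σ̂²_MAP = 6.925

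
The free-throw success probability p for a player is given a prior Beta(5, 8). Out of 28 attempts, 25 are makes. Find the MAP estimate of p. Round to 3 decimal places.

p̂_MAP = 0.744

Prior: Beta(5, 8).
Data: 25 successes in 28 trials. The binomial likelihood contributes p^25(1−p)^3, so the posterior is Beta(5+25, 8+3) = Beta(30, 11).
For Beta(a, b) with a, b > 1 the mode is (a−1)/(a+b−2) = 29/39 ≈ 0.744.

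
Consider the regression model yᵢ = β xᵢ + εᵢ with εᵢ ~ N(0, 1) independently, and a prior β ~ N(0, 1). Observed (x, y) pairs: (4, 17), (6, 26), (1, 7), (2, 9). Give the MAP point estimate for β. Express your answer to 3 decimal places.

log p(β | y) = −Σ(yᵢ − βxᵢ)²/(2·1) − β²/(2·1) + const.
Setting the derivative to zero: Σxᵢ(yᵢ − βxᵢ)/1 − β/1 = 0, so β = Σxᵢyᵢ / (Σxᵢ² + σ²/τ²).
Σxᵢyᵢ = 4·17 + 6·26 + 1·7 + 2·9 = 249; Σxᵢ² = 57; σ²/τ² = 1.
β̂_MAP = 249 / (57 + 1) = 249/58 ≈ 4.293.

β̂_MAP = 4.293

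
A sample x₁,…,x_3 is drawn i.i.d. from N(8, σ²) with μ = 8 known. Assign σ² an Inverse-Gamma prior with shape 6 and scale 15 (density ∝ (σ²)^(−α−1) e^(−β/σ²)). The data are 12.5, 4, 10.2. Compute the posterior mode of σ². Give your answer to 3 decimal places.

σ̂²_MAP = 4.182

Sum of squared deviations about the known mean: SS = (12.5−8)² + (4−8)² + (10.2−8)² = 41.09.
The Normal likelihood contributes (σ²)^(−n/2) exp(−SS/(2σ²)), so the posterior is Inverse-Gamma(α + n/2, β + SS/2) = Inverse-Gamma(7.5, 35.545).
The mode of Inverse-Gamma(a, b) is b/(a+1) = 35.545/8.5 ≈ 4.182.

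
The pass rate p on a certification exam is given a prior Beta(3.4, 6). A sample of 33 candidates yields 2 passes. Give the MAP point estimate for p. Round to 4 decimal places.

Prior: Beta(3.4, 6).
Data: 2 successes in 33 trials. The binomial likelihood contributes p^2(1−p)^31, so the posterior is Beta(3.4+2, 6+31) = Beta(5.4, 37).
For Beta(a, b) with a, b > 1 the mode is (a−1)/(a+b−2) = 4.4/40.4 ≈ 0.1089.

p̂_MAP = 0.1089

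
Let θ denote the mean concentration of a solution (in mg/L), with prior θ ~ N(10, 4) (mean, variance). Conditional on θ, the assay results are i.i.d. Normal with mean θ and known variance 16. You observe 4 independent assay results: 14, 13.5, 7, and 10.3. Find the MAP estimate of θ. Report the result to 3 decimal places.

θ̂_MAP = 10.600

n = 4; x̄ = (14 + 13.5 + 7 + 10.3)/4 = 44.8/4 = 11.2.
For a Normal prior and Normal likelihood with known variance, the posterior is Normal; its mode equals its mean, the precision-weighted average.
Prior precision 1/σ₀² = 1/4 = 0.25; data precision n/σ² = 4/16 = 0.25.
θ̂ = (0.25·10 + 0.25·11.2) / (0.25 + 0.25) = 5.3/0.5 = 10.600.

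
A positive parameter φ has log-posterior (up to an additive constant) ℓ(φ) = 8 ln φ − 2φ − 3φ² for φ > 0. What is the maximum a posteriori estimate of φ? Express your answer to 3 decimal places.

ℓ'(φ) = 8/φ − 2 − 6φ. Setting this to zero and multiplying by φ: 6φ² + 2φ − 8 = 0.
φ = (−2 + √(2² + 4·6·8)) / (2·6) = (−2 + √196) / 12 = (−2 + 14)/12 = 1.
ℓ''(φ) = −8/φ² − 6 < 0, confirming a maximum.

φ̂_MAP = 1.000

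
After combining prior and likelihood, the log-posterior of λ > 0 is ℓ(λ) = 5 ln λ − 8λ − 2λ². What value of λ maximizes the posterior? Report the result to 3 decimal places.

λ̂_MAP = 0.500

ℓ'(λ) = 5/λ − 8 − 4λ. Setting this to zero and multiplying by λ: 4λ² + 8λ − 5 = 0.
λ = (−8 + √(8² + 4·4·5)) / (2·4) = (−8 + √144) / 8 = (−8 + 12)/8 = 1/2.
ℓ''(λ) = −5/λ² − 4 < 0, confirming a maximum.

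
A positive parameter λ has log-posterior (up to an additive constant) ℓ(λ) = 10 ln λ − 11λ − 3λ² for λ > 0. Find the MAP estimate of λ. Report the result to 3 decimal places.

ℓ'(λ) = 10/λ − 11 − 6λ. Setting this to zero and multiplying by λ: 6λ² + 11λ − 10 = 0.
λ = (−11 + √(11² + 4·6·10)) / (2·6) = (−11 + √361) / 12 = (−11 + 19)/12 = 2/3.
ℓ''(λ) = −10/λ² − 6 < 0, confirming a maximum.

λ̂_MAP = 0.667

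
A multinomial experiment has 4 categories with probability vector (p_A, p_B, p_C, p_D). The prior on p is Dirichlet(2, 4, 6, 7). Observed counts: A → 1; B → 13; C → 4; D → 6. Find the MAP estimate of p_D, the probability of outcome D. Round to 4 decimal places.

The posterior is Dirichlet(αᵢ + nᵢ) = Dirichlet(3, 17, 10, 13).
For a Dirichlet(a₁,…,a_K) with all aᵢ > 1, the mode has j-th component (aⱼ − 1)/(Σaᵢ − K).
Here Σaᵢ = 43 and K = 4, so p_D = (13 − 1)/(43 − 4) = 12/39 ≈ 0.3077.

MAP estimate of p_D = 0.3077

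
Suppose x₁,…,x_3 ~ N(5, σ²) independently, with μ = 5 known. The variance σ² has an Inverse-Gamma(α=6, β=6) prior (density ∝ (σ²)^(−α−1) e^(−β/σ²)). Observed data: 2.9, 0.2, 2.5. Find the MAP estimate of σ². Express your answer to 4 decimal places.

Sum of squared deviations about the known mean: SS = (2.9−5)² + (0.2−5)² + (2.5−5)² = 33.7.
The Normal likelihood contributes (σ²)^(−n/2) exp(−SS/(2σ²)), so the posterior is Inverse-Gamma(α + n/2, β + SS/2) = Inverse-Gamma(7.5, 22.85).
The mode of Inverse-Gamma(a, b) is b/(a+1) = 22.85/8.5 ≈ 2.6882.

σ̂²_MAP = 2.6882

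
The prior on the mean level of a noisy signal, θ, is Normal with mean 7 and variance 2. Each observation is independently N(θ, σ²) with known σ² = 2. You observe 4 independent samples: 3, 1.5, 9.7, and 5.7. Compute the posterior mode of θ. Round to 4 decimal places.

θ̂_MAP = 5.3800

n = 4; x̄ = (3 + 1.5 + 9.7 + 5.7)/4 = 19.9/4 = 4.975.
For a Normal prior and Normal likelihood with known variance, the posterior is Normal; its mode equals its mean, the precision-weighted average.
Prior precision 1/σ₀² = 1/2 = 0.5; data precision n/σ² = 4/2 = 2.
θ̂ = (0.5·7 + 2·4.975) / (0.5 + 2) = 13.45/2.5 = 5.3800.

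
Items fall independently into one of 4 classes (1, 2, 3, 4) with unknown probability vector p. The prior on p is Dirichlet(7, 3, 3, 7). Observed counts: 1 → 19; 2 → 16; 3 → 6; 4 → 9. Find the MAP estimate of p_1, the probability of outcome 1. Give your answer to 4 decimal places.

The posterior is Dirichlet(αᵢ + nᵢ) = Dirichlet(26, 19, 9, 16).
For a Dirichlet(a₁,…,a_K) with all aᵢ > 1, the mode has j-th component (aⱼ − 1)/(Σaᵢ − K).
Here Σaᵢ = 70 and K = 4, so p_1 = (26 − 1)/(70 − 4) = 25/66 ≈ 0.3788.

MAP estimate: 0.3788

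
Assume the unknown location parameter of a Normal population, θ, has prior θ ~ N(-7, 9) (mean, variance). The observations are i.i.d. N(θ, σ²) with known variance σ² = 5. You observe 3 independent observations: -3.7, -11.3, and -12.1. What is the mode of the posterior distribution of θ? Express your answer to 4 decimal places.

n = 3; x̄ = ((-3.7) + (-11.3) + (-12.1))/3 = -27.1/3 = -271/30 ≈ -9.0333.
For a Normal prior and Normal likelihood with known variance, the posterior is Normal; its mode equals its mean, the precision-weighted average.
Prior precision 1/σ₀² = 1/9; data precision n/σ² = 3/5 = 0.6.
θ̂ = ((1/9)·(-7) + 0.6·(-271/30)) / (1/9 + 0.6) = (-2789/450)/(32/45) = -8.715625 ≈ -8.7156.

θ̂_MAP = -8.7156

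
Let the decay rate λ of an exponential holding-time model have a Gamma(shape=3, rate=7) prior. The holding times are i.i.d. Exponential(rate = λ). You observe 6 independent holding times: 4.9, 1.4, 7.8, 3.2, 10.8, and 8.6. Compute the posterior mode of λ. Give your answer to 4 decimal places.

λ̂_MAP = 0.1831

The Exponential(rate=λ) likelihood is ∝ λ^n e^(−λΣtᵢ). Here n = 6 and Σtᵢ = 4.9 + 1.4 + 7.8 + 3.2 + 10.8 + 8.6 = 36.7.
Posterior ∝ λ^2e^(−7λ) · λ^6e^(−36.7λ) = λ^8e^(−43.7λ), i.e. Gamma(9, 43.7).
Mode = (a−1)/b = 8/43.7 ≈ 0.1831.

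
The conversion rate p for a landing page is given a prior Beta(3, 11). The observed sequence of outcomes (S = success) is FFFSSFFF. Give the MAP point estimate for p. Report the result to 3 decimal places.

Prior: Beta(3, 11).
Data: 2 successes in 8 trials (from the sequence). The binomial likelihood contributes p^2(1−p)^6, so the posterior is Beta(3+2, 11+6) = Beta(5, 17).
For Beta(a, b) with a, b > 1 the mode is (a−1)/(a+b−2) = 4/20 ≈ 0.200.

p̂_MAP = 0.200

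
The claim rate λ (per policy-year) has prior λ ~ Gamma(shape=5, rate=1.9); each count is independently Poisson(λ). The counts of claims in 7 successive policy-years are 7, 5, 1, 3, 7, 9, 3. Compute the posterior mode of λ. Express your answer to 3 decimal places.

λ̂_MAP = 4.382

Σxᵢ = 7+5+1+3+7+9+3 = 35, with n = 7.
Posterior ∝ λ^4e^(−1.9λ) · λ^35e^(−7λ) = λ^39e^(−8.9λ), i.e. Gamma(shape=40, rate=8.9).
The mode of a Gamma(a, b) with a ≥ 1 (shape–rate) is (a−1)/b = 39/8.9 ≈ 4.382.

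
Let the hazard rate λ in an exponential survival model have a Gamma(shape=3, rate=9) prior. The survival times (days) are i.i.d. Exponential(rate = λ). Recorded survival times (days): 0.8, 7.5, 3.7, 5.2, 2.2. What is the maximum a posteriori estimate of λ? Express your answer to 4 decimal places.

λ̂_MAP = 0.2465

The Exponential(rate=λ) likelihood is ∝ λ^n e^(−λΣtᵢ). Here n = 5 and Σtᵢ = 0.8 + 7.5 + 3.7 + 5.2 + 2.2 = 19.4.
Posterior ∝ λ^2e^(−9λ) · λ^5e^(−19.4λ) = λ^7e^(−28.4λ), i.e. Gamma(8, 28.4).
Mode = (a−1)/b = 7/28.4 ≈ 0.2465.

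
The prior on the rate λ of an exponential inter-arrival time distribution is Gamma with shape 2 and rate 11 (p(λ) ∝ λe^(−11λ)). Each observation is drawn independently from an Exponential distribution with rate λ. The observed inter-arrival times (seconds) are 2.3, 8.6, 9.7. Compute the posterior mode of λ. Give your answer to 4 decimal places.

λ̂_MAP = 0.1266

The Exponential(rate=λ) likelihood is ∝ λ^n e^(−λΣtᵢ). Here n = 3 and Σtᵢ = 2.3 + 8.6 + 9.7 = 20.6.
Posterior ∝ λe^(−11λ) · λ^3e^(−20.6λ) = λ^4e^(−31.6λ), i.e. Gamma(5, 31.6).
Mode = (a−1)/b = 4/31.6 ≈ 0.1266.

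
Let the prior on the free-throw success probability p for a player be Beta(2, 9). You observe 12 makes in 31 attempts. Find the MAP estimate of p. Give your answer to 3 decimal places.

Prior: Beta(2, 9).
Data: 12 successes in 31 trials. The binomial likelihood contributes p^12(1−p)^19, so the posterior is Beta(2+12, 9+19) = Beta(14, 28).
For Beta(a, b) with a, b > 1 the mode is (a−1)/(a+b−2) = 13/40 ≈ 0.325.

p̂_MAP = 0.325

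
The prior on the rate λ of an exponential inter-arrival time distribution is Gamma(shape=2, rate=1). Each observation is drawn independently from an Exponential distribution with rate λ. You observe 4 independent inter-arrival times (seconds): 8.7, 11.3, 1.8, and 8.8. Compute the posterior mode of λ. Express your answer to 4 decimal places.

λ̂_MAP = 0.1582

The Exponential(rate=λ) likelihood is ∝ λ^n e^(−λΣtᵢ). Here n = 4 and Σtᵢ = 8.7 + 11.3 + 1.8 + 8.8 = 30.6.
Posterior ∝ λe^(−1λ) · λ^4e^(−30.6λ) = λ^5e^(−31.6λ), i.e. Gamma(6, 31.6).
Mode = (a−1)/b = 5/31.6 ≈ 0.1582.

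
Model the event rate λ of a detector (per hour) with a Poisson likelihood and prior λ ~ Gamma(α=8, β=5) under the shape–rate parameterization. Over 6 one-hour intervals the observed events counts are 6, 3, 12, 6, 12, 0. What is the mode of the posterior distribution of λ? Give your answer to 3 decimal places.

Σxᵢ = 6+3+12+6+12+0 = 39, with n = 6.
Posterior ∝ λ^7e^(−5λ) · λ^39e^(−6λ) = λ^46e^(−11λ), i.e. Gamma(shape=47, rate=11).
The mode of a Gamma(a, b) with a ≥ 1 (shape–rate) is (a−1)/b = 46/11 ≈ 4.182.

λ̂_MAP = 4.182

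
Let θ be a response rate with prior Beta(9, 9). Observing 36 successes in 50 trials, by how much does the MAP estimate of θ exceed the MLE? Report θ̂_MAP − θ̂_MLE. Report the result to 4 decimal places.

Posterior is Beta(45, 23); MAP = (45−1)/(68−2) = 44/66 ≈ 0.66667.
MLE ignores the prior: θ̂_MLE = k/n = 36/50 ≈ 0.72000.
Difference = 44/66 − 36/50 = -4/75 ≈ -0.0533.

MAP − MLE = -0.0533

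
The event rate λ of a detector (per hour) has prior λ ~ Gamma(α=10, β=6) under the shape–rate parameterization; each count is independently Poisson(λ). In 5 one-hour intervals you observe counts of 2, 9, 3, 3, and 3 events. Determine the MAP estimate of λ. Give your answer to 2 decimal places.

λ̂_MAP = 2.64

Σxᵢ = 2+9+3+3+3 = 20, with n = 5.
Posterior ∝ λ^9e^(−6λ) · λ^20e^(−5λ) = λ^29e^(−11λ), i.e. Gamma(shape=30, rate=11).
The mode of a Gamma(a, b) with a ≥ 1 (shape–rate) is (a−1)/b = 29/11 ≈ 2.64.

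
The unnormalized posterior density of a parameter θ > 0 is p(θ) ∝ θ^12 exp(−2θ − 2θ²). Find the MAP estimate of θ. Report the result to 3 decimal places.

θ̂_MAP = 1.500

ℓ'(θ) = 12/θ − 2 − 4θ. Setting this to zero and multiplying by θ: 4θ² + 2θ − 12 = 0.
θ = (−2 + √(2² + 4·4·12)) / (2·4) = (−2 + √196) / 8 = (−2 + 14)/8 = 3/2.
ℓ''(θ) = −12/θ² − 4 < 0, confirming a maximum.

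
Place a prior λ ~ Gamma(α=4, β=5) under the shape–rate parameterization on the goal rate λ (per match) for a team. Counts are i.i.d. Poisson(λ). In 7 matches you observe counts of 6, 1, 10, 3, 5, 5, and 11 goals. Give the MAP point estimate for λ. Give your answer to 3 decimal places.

Σxᵢ = 6+1+10+3+5+5+11 = 41, with n = 7.
Posterior ∝ λ^3e^(−5λ) · λ^41e^(−7λ) = λ^44e^(−12λ), i.e. Gamma(shape=45, rate=12).
The mode of a Gamma(a, b) with a ≥ 1 (shape–rate) is (a−1)/b = 44/12 ≈ 3.667.

λ̂_MAP = 3.667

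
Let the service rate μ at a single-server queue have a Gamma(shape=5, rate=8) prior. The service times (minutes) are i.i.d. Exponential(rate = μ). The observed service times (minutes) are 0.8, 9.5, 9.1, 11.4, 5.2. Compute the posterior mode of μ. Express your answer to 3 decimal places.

μ̂_MAP = 0.205

The Exponential(rate=μ) likelihood is ∝ μ^n e^(−μΣtᵢ). Here n = 5 and Σtᵢ = 0.8 + 9.5 + 9.1 + 11.4 + 5.2 = 36.
Posterior ∝ μ^4e^(−8μ) · μ^5e^(−36μ) = μ^9e^(−44μ), i.e. Gamma(10, 44).
Mode = (a−1)/b = 9/44 ≈ 0.205.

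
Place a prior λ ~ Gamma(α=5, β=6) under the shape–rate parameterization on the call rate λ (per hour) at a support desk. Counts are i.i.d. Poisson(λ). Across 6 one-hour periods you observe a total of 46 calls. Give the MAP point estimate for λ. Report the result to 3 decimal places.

λ̂_MAP = 4.167

Σxᵢ = 46, n = 6.
Posterior ∝ λ^4e^(−6λ) · λ^46e^(−6λ) = λ^50e^(−12λ), i.e. Gamma(shape=51, rate=12).
The mode of a Gamma(a, b) with a ≥ 1 (shape–rate) is (a−1)/b = 50/12 ≈ 4.167.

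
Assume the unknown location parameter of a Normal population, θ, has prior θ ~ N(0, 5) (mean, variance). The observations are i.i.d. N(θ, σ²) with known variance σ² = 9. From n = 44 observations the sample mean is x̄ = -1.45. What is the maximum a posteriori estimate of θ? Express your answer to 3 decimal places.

θ̂_MAP = -1.393

n = 44, x̄ = -1.45.
For a Normal prior and Normal likelihood with known variance, the posterior is Normal; its mode equals its mean, the precision-weighted average.
Prior precision 1/σ₀² = 1/5 = 0.2; data precision n/σ² = 44/9.
θ̂ = (0.2·0 + (44/9)·(-1.45)) / (0.2 + 44/9) = (-319/45)/(229/45) = -319/229 ≈ -1.393.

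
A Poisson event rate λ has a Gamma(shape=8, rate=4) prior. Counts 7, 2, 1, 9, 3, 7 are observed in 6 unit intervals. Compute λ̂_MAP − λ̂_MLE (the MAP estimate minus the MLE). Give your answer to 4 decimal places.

MAP − MLE = -1.2333

Σxᵢ = 29. Posterior is Gamma(37, 10); MAP = (37−1)/10 = 36/10 ≈ 3.60000.
MLE = x̄ = 29/6 ≈ 4.83333.
Difference = 36/10 − 29/6 = -37/30 ≈ -1.2333.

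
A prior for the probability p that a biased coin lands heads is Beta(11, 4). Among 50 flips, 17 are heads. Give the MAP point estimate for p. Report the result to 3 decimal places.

Prior: Beta(11, 4).
Data: 17 successes in 50 trials. The binomial likelihood contributes p^17(1−p)^33, so the posterior is Beta(11+17, 4+33) = Beta(28, 37).
For Beta(a, b) with a, b > 1 the mode is (a−1)/(a+b−2) = 27/63 ≈ 0.429.

p̂_MAP = 0.429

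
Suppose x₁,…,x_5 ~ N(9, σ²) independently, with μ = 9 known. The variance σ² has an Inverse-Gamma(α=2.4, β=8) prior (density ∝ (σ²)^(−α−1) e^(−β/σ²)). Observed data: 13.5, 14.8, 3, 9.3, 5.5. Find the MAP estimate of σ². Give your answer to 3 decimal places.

σ̂²_MAP = 10.019

Sum of squared deviations about the known mean: SS = (13.5−9)² + (14.8−9)² + (3−9)² + (9.3−9)² + (5.5−9)² = 102.23.
The Normal likelihood contributes (σ²)^(−n/2) exp(−SS/(2σ²)), so the posterior is Inverse-Gamma(α + n/2, β + SS/2) = Inverse-Gamma(4.9, 59.115).
The mode of Inverse-Gamma(a, b) is b/(a+1) = 59.115/5.9 ≈ 10.019.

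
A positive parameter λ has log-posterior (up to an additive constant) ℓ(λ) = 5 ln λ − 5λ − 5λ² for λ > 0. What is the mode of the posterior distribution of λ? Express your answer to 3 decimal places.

ℓ'(λ) = 5/λ − 5 − 10λ. Setting this to zero and multiplying by λ: 10λ² + 5λ − 5 = 0.
λ = (−5 + √(5² + 4·10·5)) / (2·10) = (−5 + √225) / 20 = (−5 + 15)/20 = 1/2.
ℓ''(λ) = −5/λ² − 10 < 0, confirming a maximum.

λ̂_MAP = 0.500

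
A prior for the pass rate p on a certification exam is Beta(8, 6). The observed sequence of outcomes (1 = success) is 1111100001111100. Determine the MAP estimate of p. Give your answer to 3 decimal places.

Prior: Beta(8, 6).
Data: 10 successes in 16 trials (from the sequence). The binomial likelihood contributes p^10(1−p)^6, so the posterior is Beta(8+10, 6+6) = Beta(18, 12).
For Beta(a, b) with a, b > 1 the mode is (a−1)/(a+b−2) = 17/28 ≈ 0.607.

p̂_MAP = 0.607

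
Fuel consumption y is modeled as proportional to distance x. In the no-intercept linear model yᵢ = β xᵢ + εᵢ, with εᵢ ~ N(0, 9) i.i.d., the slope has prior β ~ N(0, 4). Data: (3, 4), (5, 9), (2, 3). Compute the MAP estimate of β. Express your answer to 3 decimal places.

β̂_MAP = 1.565

log p(β | y) = −Σ(yᵢ − βxᵢ)²/(2·9) − β²/(2·4) + const.
Setting the derivative to zero: Σxᵢ(yᵢ − βxᵢ)/9 − β/4 = 0, so β = Σxᵢyᵢ / (Σxᵢ² + σ²/τ²).
Σxᵢyᵢ = 3·4 + 5·9 + 2·3 = 63; Σxᵢ² = 38; σ²/τ² = 2.25.
β̂_MAP = 63 / (38 + 2.25) = 63/40.25 ≈ 1.565.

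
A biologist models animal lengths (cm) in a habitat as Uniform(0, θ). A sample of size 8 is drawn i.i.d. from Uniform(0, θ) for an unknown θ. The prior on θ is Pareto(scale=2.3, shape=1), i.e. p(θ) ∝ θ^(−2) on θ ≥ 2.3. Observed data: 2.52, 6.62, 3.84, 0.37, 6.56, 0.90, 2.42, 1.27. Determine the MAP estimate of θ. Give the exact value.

θ̂_MAP = 6.62

The Uniform(0, θ) likelihood is θ^(−n) for θ ≥ max(xᵢ), zero otherwise. Here max(xᵢ) = 6.62.
Posterior ∝ θ^(−2) · θ^(−8) = θ^(−10) on θ ≥ max(2.3, 6.62) = 6.62.
This density is strictly decreasing in θ, so the posterior mode lies at the lower boundary of the support.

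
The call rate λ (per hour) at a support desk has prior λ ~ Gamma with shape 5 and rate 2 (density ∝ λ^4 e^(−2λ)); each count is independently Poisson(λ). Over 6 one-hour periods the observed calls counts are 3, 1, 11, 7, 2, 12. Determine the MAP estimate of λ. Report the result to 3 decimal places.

λ̂_MAP = 5.000

Σxᵢ = 3+1+11+7+2+12 = 36, with n = 6.
Posterior ∝ λ^4e^(−2λ) · λ^36e^(−6λ) = λ^40e^(−8λ), i.e. Gamma(shape=41, rate=8).
The mode of a Gamma(a, b) with a ≥ 1 (shape–rate) is (a−1)/b = 40/8 ≈ 5.000.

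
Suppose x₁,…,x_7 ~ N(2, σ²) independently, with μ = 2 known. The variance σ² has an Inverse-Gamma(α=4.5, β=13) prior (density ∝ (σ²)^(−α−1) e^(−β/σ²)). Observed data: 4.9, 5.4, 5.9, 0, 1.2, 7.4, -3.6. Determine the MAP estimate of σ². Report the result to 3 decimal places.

Sum of squared deviations about the known mean: SS = (4.9−2)² + (5.4−2)² + (5.9−2)² + (0−2)² + (1.2−2)² + (7.4−2)² + (-3.6−2)² = 100.34.
The Normal likelihood contributes (σ²)^(−n/2) exp(−SS/(2σ²)), so the posterior is Inverse-Gamma(α + n/2, β + SS/2) = Inverse-Gamma(8, 63.17).
The mode of Inverse-Gamma(a, b) is b/(a+1) = 63.17/9 ≈ 7.019.

σ̂²_MAP = 7.019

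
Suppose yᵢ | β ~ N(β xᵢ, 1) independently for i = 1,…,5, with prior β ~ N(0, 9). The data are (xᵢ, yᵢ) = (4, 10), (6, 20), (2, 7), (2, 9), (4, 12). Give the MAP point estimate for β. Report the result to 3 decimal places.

β̂_MAP = 3.153

log p(β | y) = −Σ(yᵢ − βxᵢ)²/(2·1) − β²/(2·9) + const.
Setting the derivative to zero: Σxᵢ(yᵢ − βxᵢ)/1 − β/9 = 0, so β = Σxᵢyᵢ / (Σxᵢ² + σ²/τ²).
Σxᵢyᵢ = 4·10 + 6·20 + 2·7 + 2·9 + 4·12 = 240; Σxᵢ² = 76; σ²/τ² = 1/9.
β̂_MAP = 240 / (76 + 1/9) = 240/(685/9) = 432/137 ≈ 3.153.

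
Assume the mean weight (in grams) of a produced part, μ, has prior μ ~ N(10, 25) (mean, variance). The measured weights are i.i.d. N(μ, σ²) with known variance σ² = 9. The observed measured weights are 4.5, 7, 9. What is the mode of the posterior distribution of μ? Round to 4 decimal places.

μ̂_MAP = 7.1726

n = 3; x̄ = (4.5 + 7 + 9)/3 = 20.5/3 = 41/6 ≈ 6.8333.
For a Normal prior and Normal likelihood with known variance, the posterior is Normal; its mode equals its mean, the precision-weighted average.
Prior precision 1/σ₀² = 1/25 = 0.04; data precision n/σ² = 3/9 = 1/3.
μ̂ = (0.04·10 + (1/3)·(41/6)) / (0.04 + 1/3) = (241/90)/(28/75) = 1205/168 ≈ 7.1726.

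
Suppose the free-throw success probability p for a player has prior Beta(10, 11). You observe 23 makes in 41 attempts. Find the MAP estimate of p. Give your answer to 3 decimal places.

p̂_MAP = 0.533

Prior: Beta(10, 11).
Data: 23 successes in 41 trials. The binomial likelihood contributes p^23(1−p)^18, so the posterior is Beta(10+23, 11+18) = Beta(33, 29).
For Beta(a, b) with a, b > 1 the mode is (a−1)/(a+b−2) = 32/60 ≈ 0.533.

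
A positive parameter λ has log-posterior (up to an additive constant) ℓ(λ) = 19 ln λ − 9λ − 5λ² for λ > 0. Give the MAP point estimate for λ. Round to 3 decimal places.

λ̂_MAP = 1.000

ℓ'(λ) = 19/λ − 9 − 10λ. Setting this to zero and multiplying by λ: 10λ² + 9λ − 19 = 0.
λ = (−9 + √(9² + 4·10·19)) / (2·10) = (−9 + √841) / 20 = (−9 + 29)/20 = 1.
ℓ''(λ) = −19/λ² − 10 < 0, confirming a maximum.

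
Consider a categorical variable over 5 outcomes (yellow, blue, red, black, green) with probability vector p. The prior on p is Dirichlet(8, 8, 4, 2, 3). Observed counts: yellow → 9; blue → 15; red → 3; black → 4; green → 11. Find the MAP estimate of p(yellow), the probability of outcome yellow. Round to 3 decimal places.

The posterior is Dirichlet(αᵢ + nᵢ) = Dirichlet(17, 23, 7, 6, 14).
For a Dirichlet(a₁,…,a_K) with all aᵢ > 1, the mode has j-th component (aⱼ − 1)/(Σaᵢ − K).
Here Σaᵢ = 67 and K = 5, so p(yellow) = (17 − 1)/(67 − 5) = 16/62 ≈ 0.258.

MAP estimate of p(yellow) = 0.258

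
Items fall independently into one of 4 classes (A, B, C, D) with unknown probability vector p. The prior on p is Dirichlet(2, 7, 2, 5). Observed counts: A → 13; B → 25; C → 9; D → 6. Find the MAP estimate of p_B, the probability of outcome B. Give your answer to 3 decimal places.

The posterior is Dirichlet(αᵢ + nᵢ) = Dirichlet(15, 32, 11, 11).
For a Dirichlet(a₁,…,a_K) with all aᵢ > 1, the mode has j-th component (aⱼ − 1)/(Σaᵢ − K).
Here Σaᵢ = 69 and K = 4, so p_B = (32 − 1)/(69 − 4) = 31/65 ≈ 0.477.

MAP estimate of p_B = 0.477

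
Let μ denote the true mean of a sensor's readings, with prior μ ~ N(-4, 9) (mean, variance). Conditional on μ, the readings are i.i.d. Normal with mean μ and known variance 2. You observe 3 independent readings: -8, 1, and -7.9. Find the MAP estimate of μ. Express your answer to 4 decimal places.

n = 3; x̄ = ((-8) + 1 + (-7.9))/3 = -14.9/3 = -149/30 ≈ -4.9667.
For a Normal prior and Normal likelihood with known variance, the posterior is Normal; its mode equals its mean, the precision-weighted average.
Prior precision 1/σ₀² = 1/9; data precision n/σ² = 3/2 = 1.5.
μ̂ = ((1/9)·(-4) + 1.5·(-149/30)) / (1/9 + 1.5) = (-1421/180)/(29/18) = -4.9000.

μ̂_MAP = -4.9000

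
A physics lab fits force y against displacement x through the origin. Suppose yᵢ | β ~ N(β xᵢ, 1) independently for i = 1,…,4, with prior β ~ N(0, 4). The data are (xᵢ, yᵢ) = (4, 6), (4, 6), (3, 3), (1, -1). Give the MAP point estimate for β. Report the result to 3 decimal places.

log p(β | y) = −Σ(yᵢ − βxᵢ)²/(2·1) − β²/(2·4) + const.
Setting the derivative to zero: Σxᵢ(yᵢ − βxᵢ)/1 − β/4 = 0, so β = Σxᵢyᵢ / (Σxᵢ² + σ²/τ²).
Σxᵢyᵢ = 4·6 + 4·6 + 3·3 + 1·(-1) = 56; Σxᵢ² = 42; σ²/τ² = 0.25.
β̂_MAP = 56 / (42 + 0.25) = 56/42.25 ≈ 1.325.

β̂_MAP = 1.325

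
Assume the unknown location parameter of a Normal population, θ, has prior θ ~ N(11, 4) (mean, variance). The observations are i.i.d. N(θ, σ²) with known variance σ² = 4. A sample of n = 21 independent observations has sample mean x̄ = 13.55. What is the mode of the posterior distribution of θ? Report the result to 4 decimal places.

n = 21, x̄ = 13.55.
For a Normal prior and Normal likelihood with known variance, the posterior is Normal; its mode equals its mean, the precision-weighted average.
Prior precision 1/σ₀² = 1/4 = 0.25; data precision n/σ² = 21/4 = 5.25.
θ̂ = (0.25·11 + 5.25·13.55) / (0.25 + 5.25) = 73.8875/5.5 = 5911/440 ≈ 13.4341.

θ̂_MAP = 13.4341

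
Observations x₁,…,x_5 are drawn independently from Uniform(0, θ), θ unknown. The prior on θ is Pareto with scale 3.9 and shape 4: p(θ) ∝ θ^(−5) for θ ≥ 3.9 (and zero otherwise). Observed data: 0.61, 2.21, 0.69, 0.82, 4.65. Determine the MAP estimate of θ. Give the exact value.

θ̂_MAP = 4.65

The Uniform(0, θ) likelihood is θ^(−n) for θ ≥ max(xᵢ), zero otherwise. Here max(xᵢ) = 4.65.
Posterior ∝ θ^(−5) · θ^(−5) = θ^(−10) on θ ≥ max(3.9, 4.65) = 4.65.
This density is strictly decreasing in θ, so the posterior mode lies at the lower boundary of the support.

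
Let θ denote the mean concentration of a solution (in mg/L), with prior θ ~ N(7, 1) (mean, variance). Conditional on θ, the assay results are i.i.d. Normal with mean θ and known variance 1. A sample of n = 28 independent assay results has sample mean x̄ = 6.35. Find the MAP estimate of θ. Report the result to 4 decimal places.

θ̂_MAP = 6.3724

n = 28, x̄ = 6.35.
For a Normal prior and Normal likelihood with known variance, the posterior is Normal; its mode equals its mean, the precision-weighted average.
Prior precision 1/σ₀² = 1/1 = 1; data precision n/σ² = 28/1 = 28.
θ̂ = (1·7 + 28·6.35) / (1 + 28) = 184.8/29 = 924/145 ≈ 6.3724.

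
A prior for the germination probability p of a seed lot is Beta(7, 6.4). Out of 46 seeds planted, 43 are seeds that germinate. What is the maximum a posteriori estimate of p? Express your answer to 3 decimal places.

Prior: Beta(7, 6.4).
Data: 43 successes in 46 trials. The binomial likelihood contributes p^43(1−p)^3, so the posterior is Beta(7+43, 6.4+3) = Beta(50, 9.4).
For Beta(a, b) with a, b > 1 the mode is (a−1)/(a+b−2) = 49/57.4 ≈ 0.854.

p̂_MAP = 0.854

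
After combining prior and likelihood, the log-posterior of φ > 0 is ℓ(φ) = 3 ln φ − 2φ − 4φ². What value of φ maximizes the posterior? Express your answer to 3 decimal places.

φ̂_MAP = 0.500

ℓ'(φ) = 3/φ − 2 − 8φ. Setting this to zero and multiplying by φ: 8φ² + 2φ − 3 = 0.
φ = (−2 + √(2² + 4·8·3)) / (2·8) = (−2 + √100) / 16 = (−2 + 10)/16 = 1/2.
ℓ''(φ) = −3/φ² − 8 < 0, confirming a maximum.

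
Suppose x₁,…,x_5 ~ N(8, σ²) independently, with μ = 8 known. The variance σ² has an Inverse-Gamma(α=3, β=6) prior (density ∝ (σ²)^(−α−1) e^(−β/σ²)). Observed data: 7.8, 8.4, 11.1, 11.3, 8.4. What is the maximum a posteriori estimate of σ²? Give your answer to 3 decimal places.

σ̂²_MAP = 2.528

Sum of squared deviations about the known mean: SS = (7.8−8)² + (8.4−8)² + (11.1−8)² + (11.3−8)² + (8.4−8)² = 20.86.
The Normal likelihood contributes (σ²)^(−n/2) exp(−SS/(2σ²)), so the posterior is Inverse-Gamma(α + n/2, β + SS/2) = Inverse-Gamma(5.5, 16.43).
The mode of Inverse-Gamma(a, b) is b/(a+1) = 16.43/6.5 ≈ 2.528.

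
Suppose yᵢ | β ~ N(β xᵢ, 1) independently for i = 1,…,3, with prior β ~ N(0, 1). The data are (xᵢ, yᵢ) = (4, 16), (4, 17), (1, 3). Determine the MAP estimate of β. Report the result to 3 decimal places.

log p(β | y) = −Σ(yᵢ − βxᵢ)²/(2·1) − β²/(2·1) + const.
Setting the derivative to zero: Σxᵢ(yᵢ − βxᵢ)/1 − β/1 = 0, so β = Σxᵢyᵢ / (Σxᵢ² + σ²/τ²).
Σxᵢyᵢ = 4·16 + 4·17 + 1·3 = 135; Σxᵢ² = 33; σ²/τ² = 1.
β̂_MAP = 135 / (33 + 1) = 135/34 ≈ 3.971.

β̂_MAP = 3.971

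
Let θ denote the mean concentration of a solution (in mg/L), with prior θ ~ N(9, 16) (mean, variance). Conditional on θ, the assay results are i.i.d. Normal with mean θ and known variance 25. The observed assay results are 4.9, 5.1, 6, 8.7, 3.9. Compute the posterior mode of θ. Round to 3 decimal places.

θ̂_MAP = 6.501

n = 5; x̄ = (4.9 + 5.1 + 6 + 8.7 + 3.9)/5 = 28.6/5 = 5.72.
For a Normal prior and Normal likelihood with known variance, the posterior is Normal; its mode equals its mean, the precision-weighted average.
Prior precision 1/σ₀² = 1/16 = 0.0625; data precision n/σ² = 5/25 = 0.2.
θ̂ = (0.0625·9 + 0.2·5.72) / (0.0625 + 0.2) = 1.7065/0.2625 = 3413/525 ≈ 6.501.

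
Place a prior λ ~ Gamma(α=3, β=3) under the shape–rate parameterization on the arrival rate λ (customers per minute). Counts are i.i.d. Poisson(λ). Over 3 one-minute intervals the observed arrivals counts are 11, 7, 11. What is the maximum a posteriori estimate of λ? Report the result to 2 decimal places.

λ̂_MAP = 5.17

Σxᵢ = 11+7+11 = 29, with n = 3.
Posterior ∝ λ^2e^(−3λ) · λ^29e^(−3λ) = λ^31e^(−6λ), i.e. Gamma(shape=32, rate=6).
The mode of a Gamma(a, b) with a ≥ 1 (shape–rate) is (a−1)/b = 31/6 ≈ 5.17.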